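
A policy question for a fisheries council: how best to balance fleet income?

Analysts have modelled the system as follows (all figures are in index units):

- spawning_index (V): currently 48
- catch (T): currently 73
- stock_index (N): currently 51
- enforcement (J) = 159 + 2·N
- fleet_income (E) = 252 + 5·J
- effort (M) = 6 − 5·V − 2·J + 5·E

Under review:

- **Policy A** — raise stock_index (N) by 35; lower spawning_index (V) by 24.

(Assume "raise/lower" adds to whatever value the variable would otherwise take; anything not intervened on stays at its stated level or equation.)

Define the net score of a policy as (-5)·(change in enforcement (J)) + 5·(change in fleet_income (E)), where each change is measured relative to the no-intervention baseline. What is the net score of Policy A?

1400

Baseline:
  N = 51
  J = 159 + 2·51 = 261
  E = 252 + 5·261 = 1557
Policy A (N + 35, V − 24):
  N = 51 + 35 = 86
  J = 159 + 2·86 = 331
  E = 252 + 5·331 = 1907
ΔJ = 331 − 261 = 70; ΔE = 1907 − 1557 = 350
Score = (-5)·70 + 5·350 = 1400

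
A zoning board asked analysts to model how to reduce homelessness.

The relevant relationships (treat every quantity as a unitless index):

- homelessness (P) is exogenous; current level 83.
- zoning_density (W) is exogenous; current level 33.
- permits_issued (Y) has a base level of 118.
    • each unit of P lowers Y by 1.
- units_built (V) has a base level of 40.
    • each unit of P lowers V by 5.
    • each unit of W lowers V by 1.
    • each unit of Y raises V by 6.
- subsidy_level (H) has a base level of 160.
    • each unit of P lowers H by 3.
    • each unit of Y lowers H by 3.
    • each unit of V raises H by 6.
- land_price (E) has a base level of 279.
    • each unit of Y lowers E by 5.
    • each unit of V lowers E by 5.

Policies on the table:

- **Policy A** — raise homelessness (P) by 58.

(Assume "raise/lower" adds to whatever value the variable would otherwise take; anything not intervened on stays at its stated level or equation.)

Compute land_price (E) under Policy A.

4574

Policy A (P + 58):
  P = 83 + 58 = 141
  W = 33
  Y = 118 − 141 = -23
  V = 40 − 5·141 − 33 + 6·(-23) = -836
  E = 279 − 5·(-23) − 5·(-836) = 4574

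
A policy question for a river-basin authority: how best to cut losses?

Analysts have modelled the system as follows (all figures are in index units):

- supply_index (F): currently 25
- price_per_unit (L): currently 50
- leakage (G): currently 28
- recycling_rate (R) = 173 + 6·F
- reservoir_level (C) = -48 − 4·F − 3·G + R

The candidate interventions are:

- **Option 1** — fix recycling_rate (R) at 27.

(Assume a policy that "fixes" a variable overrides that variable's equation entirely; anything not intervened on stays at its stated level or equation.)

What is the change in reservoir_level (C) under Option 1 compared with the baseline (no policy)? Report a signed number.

-296

Baseline:
  F = 25
  G = 28
  R = 173 + 6·25 = 323
  C = -48 − 4·25 − 3·28 + 323 = 91
Option 1 (R := 27):
  F = 25
  G = 28
  R = 27
  C = -48 − 4·25 − 3·28 + 27 = -205
Change in C: -205 − 91 = -296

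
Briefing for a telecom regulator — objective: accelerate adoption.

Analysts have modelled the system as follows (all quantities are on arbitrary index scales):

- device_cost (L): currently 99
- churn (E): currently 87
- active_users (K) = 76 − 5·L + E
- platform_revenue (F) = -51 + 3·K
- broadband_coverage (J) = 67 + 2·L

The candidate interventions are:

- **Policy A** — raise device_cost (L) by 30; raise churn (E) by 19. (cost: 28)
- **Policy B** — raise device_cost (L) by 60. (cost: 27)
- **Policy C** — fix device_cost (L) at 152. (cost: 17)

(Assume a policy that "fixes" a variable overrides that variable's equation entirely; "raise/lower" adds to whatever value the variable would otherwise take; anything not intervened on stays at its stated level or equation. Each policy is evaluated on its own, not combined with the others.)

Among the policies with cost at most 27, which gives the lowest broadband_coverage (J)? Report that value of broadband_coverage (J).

Policy B (L + 60):
  L = 99 + 60 = 159
  J = 67 + 2·159 = 385
Policy C (L := 152):
  L = 152
  J = 67 + 2·152 = 371
Comparing — Policy B: J=385, Policy C: J=371. Lowest is 371 (Policy C).

371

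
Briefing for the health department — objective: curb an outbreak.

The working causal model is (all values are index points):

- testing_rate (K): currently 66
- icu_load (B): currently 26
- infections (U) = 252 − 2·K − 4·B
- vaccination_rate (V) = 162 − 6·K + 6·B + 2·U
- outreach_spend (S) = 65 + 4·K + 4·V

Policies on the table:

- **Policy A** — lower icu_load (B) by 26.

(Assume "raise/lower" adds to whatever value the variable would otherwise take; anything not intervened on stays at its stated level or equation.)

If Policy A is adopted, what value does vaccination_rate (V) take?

Policy A (B − 26):
  K = 66
  B = 26 − 26 = 0
  U = 252 − 2·66 − 4·0 = 120
  V = 162 − 6·66 + 6·0 + 2·120 = 6

6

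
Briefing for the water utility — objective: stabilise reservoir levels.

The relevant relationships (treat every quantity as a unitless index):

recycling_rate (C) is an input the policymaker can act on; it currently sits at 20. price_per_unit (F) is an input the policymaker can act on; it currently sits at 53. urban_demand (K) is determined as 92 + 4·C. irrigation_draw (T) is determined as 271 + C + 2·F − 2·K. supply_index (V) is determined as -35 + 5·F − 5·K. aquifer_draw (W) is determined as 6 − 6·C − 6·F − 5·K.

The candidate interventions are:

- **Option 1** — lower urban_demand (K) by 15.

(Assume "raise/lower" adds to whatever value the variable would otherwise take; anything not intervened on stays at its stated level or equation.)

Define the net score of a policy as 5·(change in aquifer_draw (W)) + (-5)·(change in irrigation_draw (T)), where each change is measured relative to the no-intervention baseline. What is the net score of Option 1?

225

Baseline:
  C = 20
  F = 53
  K = 92 + 4·20 = 172
  T = 271 + 20 + 2·53 − 2·172 = 53
  W = 6 − 6·20 − 6·53 − 5·172 = -1292
Option 1 (K − 15):
  C = 20
  F = 53
  K = 92 + 4·20 (−15 from intervention) = 157
  T = 271 + 20 + 2·53 − 2·157 = 83
  W = 6 − 6·20 − 6·53 − 5·157 = -1217
ΔW = -1217 − (-1292) = 75; ΔT = 83 − 53 = 30
Score = 5·75 + (-5)·30 = 225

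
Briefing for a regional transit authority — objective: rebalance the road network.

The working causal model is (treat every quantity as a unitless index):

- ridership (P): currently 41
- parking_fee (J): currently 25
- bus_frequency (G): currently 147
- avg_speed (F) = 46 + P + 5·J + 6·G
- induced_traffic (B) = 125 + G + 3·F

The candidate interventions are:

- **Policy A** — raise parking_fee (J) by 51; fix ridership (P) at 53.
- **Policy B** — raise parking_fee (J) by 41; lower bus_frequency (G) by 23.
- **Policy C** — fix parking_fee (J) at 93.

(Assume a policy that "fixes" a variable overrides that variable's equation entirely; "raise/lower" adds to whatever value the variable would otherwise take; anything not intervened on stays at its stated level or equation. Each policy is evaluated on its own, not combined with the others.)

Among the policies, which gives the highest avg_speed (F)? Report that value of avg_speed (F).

1434

Policy A (J + 51, P := 53):
  P = 53
  J = 25 + 51 = 76
  G = 147
  F = 46 + 53 + 5·76 + 6·147 = 1361
Policy B (J + 41, G − 23):
  P = 41
  J = 25 + 41 = 66
  G = 147 − 23 = 124
  F = 46 + 41 + 5·66 + 6·124 = 1161
Policy C (J := 93):
  P = 41
  J = 93
  G = 147
  F = 46 + 41 + 5·93 + 6·147 = 1434
Comparing — Policy A: F=1361, Policy B: F=1161, Policy C: F=1434. Highest is 1434 (Policy C).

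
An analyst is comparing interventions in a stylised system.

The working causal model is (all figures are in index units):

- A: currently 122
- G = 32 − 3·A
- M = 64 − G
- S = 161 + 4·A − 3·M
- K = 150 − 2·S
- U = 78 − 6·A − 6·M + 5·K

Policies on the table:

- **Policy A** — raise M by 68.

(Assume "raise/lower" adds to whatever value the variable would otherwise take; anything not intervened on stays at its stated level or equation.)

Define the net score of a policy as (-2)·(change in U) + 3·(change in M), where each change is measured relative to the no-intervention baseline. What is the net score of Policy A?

-3060

Baseline:
  A = 122
  G = 32 − 3·122 = -334
  M = 64 − (-334) = 398
  S = 161 + 4·122 − 3·398 = -545
  K = 150 − 2·(-545) = 1240
  U = 78 − 6·122 − 6·398 + 5·1240 = 3158
Policy A (M + 68):
  A = 122
  G = 32 − 3·122 = -334
  M = 64 − (-334) (+68 from intervention) = 466
  S = 161 + 4·122 − 3·466 = -749
  K = 150 − 2·(-749) = 1648
  U = 78 − 6·122 − 6·466 + 5·1648 = 4790
ΔU = 4790 − 3158 = 1632; ΔM = 466 − 398 = 68
Score = (-2)·1632 + 3·68 = -3060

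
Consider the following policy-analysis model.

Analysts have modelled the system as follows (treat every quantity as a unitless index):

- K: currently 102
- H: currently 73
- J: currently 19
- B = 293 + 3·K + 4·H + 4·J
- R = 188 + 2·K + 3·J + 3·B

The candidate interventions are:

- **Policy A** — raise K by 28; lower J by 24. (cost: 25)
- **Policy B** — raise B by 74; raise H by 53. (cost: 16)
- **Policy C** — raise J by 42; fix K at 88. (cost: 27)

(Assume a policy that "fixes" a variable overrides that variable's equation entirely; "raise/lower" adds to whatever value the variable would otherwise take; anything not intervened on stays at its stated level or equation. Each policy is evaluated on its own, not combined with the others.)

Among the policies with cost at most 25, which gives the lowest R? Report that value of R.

3298

Policy A (K + 28, J − 24):
  K = 102 + 28 = 130
  H = 73
  J = 19 − 24 = -5
  B = 293 + 3·130 + 4·73 + 4·(-5) = 955
  R = 188 + 2·130 + 3·(-5) + 3·955 = 3298
Policy B (B + 74, H + 53):
  K = 102
  H = 73 + 53 = 126
  J = 19
  B = 293 + 3·102 + 4·126 + 4·19 (+74 from intervention) = 1253
  R = 188 + 2·102 + 3·19 + 3·1253 = 4208
Comparing — Policy A: R=3298, Policy B: R=4208. Lowest is 3298 (Policy A).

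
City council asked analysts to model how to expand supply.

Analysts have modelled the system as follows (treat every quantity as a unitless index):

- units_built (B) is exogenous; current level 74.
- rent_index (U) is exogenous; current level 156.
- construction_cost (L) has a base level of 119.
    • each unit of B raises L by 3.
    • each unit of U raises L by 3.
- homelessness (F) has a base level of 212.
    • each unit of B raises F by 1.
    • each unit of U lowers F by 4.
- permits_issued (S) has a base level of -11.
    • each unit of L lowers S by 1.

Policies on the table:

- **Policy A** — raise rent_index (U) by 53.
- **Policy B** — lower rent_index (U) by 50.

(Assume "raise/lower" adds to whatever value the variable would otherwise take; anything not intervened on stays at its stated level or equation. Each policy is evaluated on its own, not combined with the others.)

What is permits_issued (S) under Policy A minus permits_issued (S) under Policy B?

Policy A (U + 53):
  B = 74
  U = 156 + 53 = 209
  L = 119 + 3·74 + 3·209 = 968
  S = -11 − 968 = -979
Policy B (U − 50):
  B = 74
  U = 156 − 50 = 106
  L = 119 + 3·74 + 3·106 = 659
  S = -11 − 659 = -670
S: -979 − (-670) = -309

-309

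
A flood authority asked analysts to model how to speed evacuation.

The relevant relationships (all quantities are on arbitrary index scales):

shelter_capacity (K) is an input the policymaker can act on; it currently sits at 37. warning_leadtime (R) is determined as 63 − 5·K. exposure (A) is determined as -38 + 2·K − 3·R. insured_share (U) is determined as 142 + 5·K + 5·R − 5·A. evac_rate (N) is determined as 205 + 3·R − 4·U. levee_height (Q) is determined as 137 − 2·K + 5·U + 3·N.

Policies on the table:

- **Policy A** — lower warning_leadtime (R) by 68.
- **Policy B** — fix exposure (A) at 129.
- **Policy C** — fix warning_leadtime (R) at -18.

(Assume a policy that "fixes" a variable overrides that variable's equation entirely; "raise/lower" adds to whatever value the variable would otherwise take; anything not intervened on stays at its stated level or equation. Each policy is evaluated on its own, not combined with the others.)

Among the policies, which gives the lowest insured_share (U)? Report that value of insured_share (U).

-3653

Policy A (R − 68):
  K = 37
  R = 63 − 5·37 (−68 from intervention) = -190
  A = -38 + 2·37 − 3·(-190) = 606
  U = 142 + 5·37 + 5·(-190) − 5·606 = -3653
Policy B (A := 129):
  K = 37
  R = 63 − 5·37 = -122
  A = 129
  U = 142 + 5·37 + 5·(-122) − 5·129 = -928
Policy C (R := -18):
  K = 37
  R = -18
  A = -38 + 2·37 − 3·(-18) = 90
  U = 142 + 5·37 + 5·(-18) − 5·90 = -213
Comparing — Policy A: U=-3653, Policy B: U=-928, Policy C: U=-213. Lowest is -3653 (Policy A).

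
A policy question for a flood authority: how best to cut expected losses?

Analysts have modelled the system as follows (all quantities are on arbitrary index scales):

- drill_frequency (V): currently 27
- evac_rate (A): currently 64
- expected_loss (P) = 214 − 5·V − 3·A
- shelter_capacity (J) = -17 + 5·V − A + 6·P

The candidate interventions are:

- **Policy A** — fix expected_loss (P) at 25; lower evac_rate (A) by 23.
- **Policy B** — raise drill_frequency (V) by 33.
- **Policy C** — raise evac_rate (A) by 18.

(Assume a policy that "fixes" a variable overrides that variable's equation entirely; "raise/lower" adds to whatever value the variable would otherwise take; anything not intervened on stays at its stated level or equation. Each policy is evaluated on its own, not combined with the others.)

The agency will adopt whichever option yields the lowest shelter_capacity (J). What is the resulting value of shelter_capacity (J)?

-1449

Policy A (P := 25, A − 23):
  V = 27
  A = 64 − 23 = 41
  P = 25
  J = -17 + 5·27 − 41 + 6·25 = 227
Policy B (V + 33):
  V = 27 + 33 = 60
  A = 64
  P = 214 − 5·60 − 3·64 = -278
  J = -17 + 5·60 − 64 + 6·(-278) = -1449
Policy C (A + 18):
  V = 27
  A = 64 + 18 = 82
  P = 214 − 5·27 − 3·82 = -167
  J = -17 + 5·27 − 82 + 6·(-167) = -966
Comparing — Policy A: J=227, Policy B: J=-1449, Policy C: J=-966. Lowest is -1449 (Policy B).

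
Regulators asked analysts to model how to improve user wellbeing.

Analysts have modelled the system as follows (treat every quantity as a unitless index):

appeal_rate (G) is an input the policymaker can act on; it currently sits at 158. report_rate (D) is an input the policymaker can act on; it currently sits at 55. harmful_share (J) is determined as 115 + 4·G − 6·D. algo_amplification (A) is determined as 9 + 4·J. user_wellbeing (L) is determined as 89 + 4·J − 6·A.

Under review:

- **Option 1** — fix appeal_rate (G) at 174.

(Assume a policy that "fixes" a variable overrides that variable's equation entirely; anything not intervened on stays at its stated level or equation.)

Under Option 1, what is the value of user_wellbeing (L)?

-9585

Option 1 (G := 174):
  G = 174
  D = 55
  J = 115 + 4·174 − 6·55 = 481
  A = 9 + 4·481 = 1933
  L = 89 + 4·481 − 6·1933 = -9585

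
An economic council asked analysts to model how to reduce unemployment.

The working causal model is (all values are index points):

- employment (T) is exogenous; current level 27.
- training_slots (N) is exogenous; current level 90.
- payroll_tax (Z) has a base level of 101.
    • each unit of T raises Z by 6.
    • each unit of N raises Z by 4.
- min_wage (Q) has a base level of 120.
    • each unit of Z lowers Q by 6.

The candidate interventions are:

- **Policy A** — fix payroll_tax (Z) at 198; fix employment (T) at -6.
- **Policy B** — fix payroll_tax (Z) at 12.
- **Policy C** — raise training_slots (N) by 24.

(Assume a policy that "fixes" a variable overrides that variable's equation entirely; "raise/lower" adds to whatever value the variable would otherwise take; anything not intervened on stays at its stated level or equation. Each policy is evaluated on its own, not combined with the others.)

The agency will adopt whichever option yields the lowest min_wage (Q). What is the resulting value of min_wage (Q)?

-4194

Policy A (Z := 198, T := -6):
  T = -6
  N = 90
  Z = 198
  Q = 120 − 6·198 = -1068
Policy B (Z := 12):
  T = 27
  N = 90
  Z = 12
  Q = 120 − 6·12 = 48
Policy C (N + 24):
  T = 27
  N = 90 + 24 = 114
  Z = 101 + 6·27 + 4·114 = 719
  Q = 120 − 6·719 = -4194
Comparing — Policy A: Q=-1068, Policy B: Q=48, Policy C: Q=-4194. Lowest is -4194 (Policy C).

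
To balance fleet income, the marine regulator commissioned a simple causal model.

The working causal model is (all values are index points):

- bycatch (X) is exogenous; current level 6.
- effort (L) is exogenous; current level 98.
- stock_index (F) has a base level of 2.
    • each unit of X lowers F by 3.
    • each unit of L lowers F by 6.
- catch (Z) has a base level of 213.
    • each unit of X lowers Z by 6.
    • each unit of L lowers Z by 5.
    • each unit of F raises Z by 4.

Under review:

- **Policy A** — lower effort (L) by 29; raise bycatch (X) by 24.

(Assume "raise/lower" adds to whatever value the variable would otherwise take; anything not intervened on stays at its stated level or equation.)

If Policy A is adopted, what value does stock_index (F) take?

-502

Policy A (L − 29, X + 24):
  X = 6 + 24 = 30
  L = 98 − 29 = 69
  F = 2 − 3·30 − 6·69 = -502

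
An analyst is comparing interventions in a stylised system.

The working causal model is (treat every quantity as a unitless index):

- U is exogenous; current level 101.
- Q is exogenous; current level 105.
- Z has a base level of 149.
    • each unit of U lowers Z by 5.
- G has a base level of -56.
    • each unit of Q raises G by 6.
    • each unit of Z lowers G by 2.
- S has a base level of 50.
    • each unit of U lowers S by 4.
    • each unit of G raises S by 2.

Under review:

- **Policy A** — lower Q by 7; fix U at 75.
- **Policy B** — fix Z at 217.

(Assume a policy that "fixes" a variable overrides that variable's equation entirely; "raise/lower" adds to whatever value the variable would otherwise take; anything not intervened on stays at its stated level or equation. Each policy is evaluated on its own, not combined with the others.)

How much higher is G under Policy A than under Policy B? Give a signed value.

Policy A (Q − 7, U := 75):
  U = 75
  Q = 105 − 7 = 98
  Z = 149 − 5·75 = -226
  G = -56 + 6·98 − 2·(-226) = 984
Policy B (Z := 217):
  U = 101
  Q = 105
  Z = 217
  G = -56 + 6·105 − 2·217 = 140
G: 984 − 140 = 844

844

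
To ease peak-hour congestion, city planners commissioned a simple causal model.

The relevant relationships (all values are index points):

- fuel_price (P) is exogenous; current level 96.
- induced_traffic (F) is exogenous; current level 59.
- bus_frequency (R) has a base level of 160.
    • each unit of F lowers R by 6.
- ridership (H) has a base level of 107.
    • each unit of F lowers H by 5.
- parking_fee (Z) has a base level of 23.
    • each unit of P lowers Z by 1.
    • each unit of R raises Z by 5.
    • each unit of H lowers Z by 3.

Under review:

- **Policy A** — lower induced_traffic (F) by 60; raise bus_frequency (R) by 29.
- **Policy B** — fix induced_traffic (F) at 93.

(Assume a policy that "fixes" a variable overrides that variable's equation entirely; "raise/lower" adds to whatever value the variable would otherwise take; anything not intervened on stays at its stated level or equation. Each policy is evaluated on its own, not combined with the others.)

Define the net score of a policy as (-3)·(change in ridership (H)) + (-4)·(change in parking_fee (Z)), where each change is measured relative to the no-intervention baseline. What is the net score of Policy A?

-5080

Baseline:
  P = 96
  F = 59
  R = 160 − 6·59 = -194
  H = 107 − 5·59 = -188
  Z = 23 − 96 + 5·(-194) − 3·(-188) = -479
Policy A (F − 60, R + 29):
  P = 96
  F = 59 − 60 = -1
  R = 160 − 6·(-1) (+29 from intervention) = 195
  H = 107 − 5·(-1) = 112
  Z = 23 − 96 + 5·195 − 3·112 = 566
ΔH = 112 − (-188) = 300; ΔZ = 566 − (-479) = 1045
Score = (-3)·300 + (-4)·1045 = -5080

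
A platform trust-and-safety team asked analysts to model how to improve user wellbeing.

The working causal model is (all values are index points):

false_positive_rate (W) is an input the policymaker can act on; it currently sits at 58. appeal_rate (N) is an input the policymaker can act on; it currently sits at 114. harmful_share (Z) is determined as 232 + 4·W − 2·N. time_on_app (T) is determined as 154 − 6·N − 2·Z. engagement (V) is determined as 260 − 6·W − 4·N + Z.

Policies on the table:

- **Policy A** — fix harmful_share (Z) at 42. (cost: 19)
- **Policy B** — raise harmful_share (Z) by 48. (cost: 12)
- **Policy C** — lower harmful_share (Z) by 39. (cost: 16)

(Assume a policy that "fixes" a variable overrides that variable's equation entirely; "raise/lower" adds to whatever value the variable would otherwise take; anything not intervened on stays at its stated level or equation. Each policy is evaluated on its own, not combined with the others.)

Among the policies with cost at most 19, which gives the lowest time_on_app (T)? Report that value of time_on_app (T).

Policy A (Z := 42):
  W = 58
  N = 114
  Z = 42
  T = 154 − 6·114 − 2·42 = -614
Policy B (Z + 48):
  W = 58
  N = 114
  Z = 232 + 4·58 − 2·114 (+48 from intervention) = 284
  T = 154 − 6·114 − 2·284 = -1098
Policy C (Z − 39):
  W = 58
  N = 114
  Z = 232 + 4·58 − 2·114 (−39 from intervention) = 197
  T = 154 − 6·114 − 2·197 = -924
Comparing — Policy A: T=-614, Policy B: T=-1098, Policy C: T=-924. Lowest is -1098 (Policy B).

-1098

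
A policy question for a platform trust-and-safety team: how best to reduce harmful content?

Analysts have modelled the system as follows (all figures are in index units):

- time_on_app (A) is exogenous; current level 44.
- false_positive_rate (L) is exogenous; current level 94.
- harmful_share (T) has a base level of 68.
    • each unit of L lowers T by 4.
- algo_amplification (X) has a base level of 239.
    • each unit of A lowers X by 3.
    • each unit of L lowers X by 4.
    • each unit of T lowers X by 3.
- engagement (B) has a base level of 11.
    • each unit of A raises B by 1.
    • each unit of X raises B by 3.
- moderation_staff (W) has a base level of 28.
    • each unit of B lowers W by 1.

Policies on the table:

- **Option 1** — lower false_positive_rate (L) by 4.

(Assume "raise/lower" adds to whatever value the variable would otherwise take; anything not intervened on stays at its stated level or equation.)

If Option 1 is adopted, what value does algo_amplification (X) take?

Option 1 (L − 4):
  A = 44
  L = 94 − 4 = 90
  T = 68 − 4·90 = -292
  X = 239 − 3·44 − 4·90 − 3·(-292) = 623

623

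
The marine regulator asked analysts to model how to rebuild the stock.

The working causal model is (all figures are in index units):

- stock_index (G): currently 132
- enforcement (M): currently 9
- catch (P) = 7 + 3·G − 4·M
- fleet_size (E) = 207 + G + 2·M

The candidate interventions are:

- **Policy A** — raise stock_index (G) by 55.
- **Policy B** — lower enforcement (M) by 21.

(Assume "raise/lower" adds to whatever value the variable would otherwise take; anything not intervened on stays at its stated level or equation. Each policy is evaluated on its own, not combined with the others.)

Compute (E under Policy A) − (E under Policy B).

97

Policy A (G + 55):
  G = 132 + 55 = 187
  M = 9
  E = 207 + 187 + 2·9 = 412
Policy B (M − 21):
  G = 132
  M = 9 − 21 = -12
  E = 207 + 132 + 2·(-12) = 315
E: 412 − 315 = 97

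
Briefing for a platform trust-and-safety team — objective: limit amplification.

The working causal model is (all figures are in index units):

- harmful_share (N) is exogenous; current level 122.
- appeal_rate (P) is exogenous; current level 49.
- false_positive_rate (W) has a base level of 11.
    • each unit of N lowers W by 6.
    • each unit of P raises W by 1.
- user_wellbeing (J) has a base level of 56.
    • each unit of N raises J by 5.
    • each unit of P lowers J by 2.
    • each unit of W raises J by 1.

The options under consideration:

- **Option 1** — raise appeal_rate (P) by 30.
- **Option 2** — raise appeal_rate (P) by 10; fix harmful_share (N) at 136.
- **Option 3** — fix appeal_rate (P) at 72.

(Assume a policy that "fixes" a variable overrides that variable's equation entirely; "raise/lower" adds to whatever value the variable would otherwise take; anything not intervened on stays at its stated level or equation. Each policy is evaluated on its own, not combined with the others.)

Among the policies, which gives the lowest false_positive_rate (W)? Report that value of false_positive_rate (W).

-746

Option 1 (P + 30):
  N = 122
  P = 49 + 30 = 79
  W = 11 − 6·122 + 79 = -642
Option 2 (P + 10, N := 136):
  N = 136
  P = 49 + 10 = 59
  W = 11 − 6·136 + 59 = -746
Option 3 (P := 72):
  N = 122
  P = 72
  W = 11 − 6·122 + 72 = -649
Comparing — Option 1: W=-642, Option 2: W=-746, Option 3: W=-649. Lowest is -746 (Option 2).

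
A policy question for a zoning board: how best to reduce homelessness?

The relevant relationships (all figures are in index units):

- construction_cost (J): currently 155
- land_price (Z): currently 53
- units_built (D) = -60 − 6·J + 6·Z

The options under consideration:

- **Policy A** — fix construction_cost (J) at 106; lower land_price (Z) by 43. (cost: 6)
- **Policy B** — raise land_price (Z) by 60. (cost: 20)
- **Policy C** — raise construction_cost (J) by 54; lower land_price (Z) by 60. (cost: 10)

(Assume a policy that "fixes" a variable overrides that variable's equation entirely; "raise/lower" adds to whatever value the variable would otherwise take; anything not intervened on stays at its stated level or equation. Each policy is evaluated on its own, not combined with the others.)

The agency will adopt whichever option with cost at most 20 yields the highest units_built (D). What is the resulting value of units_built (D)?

-312

Policy A (J := 106, Z − 43):
  J = 106
  Z = 53 − 43 = 10
  D = -60 − 6·106 + 6·10 = -636
Policy B (Z + 60):
  J = 155
  Z = 53 + 60 = 113
  D = -60 − 6·155 + 6·113 = -312
Policy C (J + 54, Z − 60):
  J = 155 + 54 = 209
  Z = 53 − 60 = -7
  D = -60 − 6·209 + 6·(-7) = -1356
Comparing — Policy A: D=-636, Policy B: D=-312, Policy C: D=-1356. Highest is -312 (Policy B).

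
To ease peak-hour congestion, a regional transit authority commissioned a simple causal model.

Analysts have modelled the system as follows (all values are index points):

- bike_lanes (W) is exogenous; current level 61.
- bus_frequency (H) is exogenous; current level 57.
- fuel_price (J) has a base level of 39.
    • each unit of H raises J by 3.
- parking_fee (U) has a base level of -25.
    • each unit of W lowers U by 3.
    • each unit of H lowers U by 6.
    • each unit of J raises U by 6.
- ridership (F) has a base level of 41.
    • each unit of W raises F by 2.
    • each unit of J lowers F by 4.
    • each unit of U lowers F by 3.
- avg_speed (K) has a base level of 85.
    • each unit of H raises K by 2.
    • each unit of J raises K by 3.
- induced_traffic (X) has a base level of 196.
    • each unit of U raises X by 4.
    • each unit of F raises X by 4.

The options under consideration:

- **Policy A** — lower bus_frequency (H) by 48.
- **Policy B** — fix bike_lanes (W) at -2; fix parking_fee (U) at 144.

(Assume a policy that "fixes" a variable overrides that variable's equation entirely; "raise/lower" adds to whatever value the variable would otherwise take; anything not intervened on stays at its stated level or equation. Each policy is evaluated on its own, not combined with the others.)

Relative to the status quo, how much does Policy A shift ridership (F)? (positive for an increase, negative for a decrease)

Baseline:
  W = 61
  H = 57
  J = 39 + 3·57 = 210
  U = -25 − 3·61 − 6·57 + 6·210 = 710
  F = 41 + 2·61 − 4·210 − 3·710 = -2807
Policy A (H − 48):
  W = 61
  H = 57 − 48 = 9
  J = 39 + 3·9 = 66
  U = -25 − 3·61 − 6·9 + 6·66 = 134
  F = 41 + 2·61 − 4·66 − 3·134 = -503
Change in F: -503 − (-2807) = 2304

2304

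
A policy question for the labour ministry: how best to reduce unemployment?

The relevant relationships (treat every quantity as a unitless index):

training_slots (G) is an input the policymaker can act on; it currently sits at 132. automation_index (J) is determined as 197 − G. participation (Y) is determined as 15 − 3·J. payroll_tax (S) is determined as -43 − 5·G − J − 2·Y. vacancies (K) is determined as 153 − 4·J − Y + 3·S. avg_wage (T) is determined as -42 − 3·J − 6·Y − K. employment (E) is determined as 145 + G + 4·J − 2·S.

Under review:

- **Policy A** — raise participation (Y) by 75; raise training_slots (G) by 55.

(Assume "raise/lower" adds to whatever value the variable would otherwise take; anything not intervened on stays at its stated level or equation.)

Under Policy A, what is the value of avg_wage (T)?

2839

Policy A (Y + 75, G + 55):
  G = 132 + 55 = 187
  J = 197 − 187 = 10
  Y = 15 − 3·10 (+75 from intervention) = 60
  S = -43 − 5·187 − 10 − 2·60 = -1108
  K = 153 − 4·10 − 60 + 3·(-1108) = -3271
  T = -42 − 3·10 − 6·60 − (-3271) = 2839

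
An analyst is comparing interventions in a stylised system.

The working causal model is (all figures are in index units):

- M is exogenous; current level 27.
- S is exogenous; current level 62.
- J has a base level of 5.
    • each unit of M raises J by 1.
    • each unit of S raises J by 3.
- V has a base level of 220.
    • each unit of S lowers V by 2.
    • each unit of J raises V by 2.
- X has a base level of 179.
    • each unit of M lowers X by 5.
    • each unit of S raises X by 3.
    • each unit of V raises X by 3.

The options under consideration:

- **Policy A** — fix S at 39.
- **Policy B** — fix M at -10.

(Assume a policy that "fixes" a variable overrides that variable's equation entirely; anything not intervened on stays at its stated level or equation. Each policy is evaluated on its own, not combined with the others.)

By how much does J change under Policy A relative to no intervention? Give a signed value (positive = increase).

-69

Baseline:
  M = 27
  S = 62
  J = 5 + 27 + 3·62 = 218
Policy A (S := 39):
  M = 27
  S = 39
  J = 5 + 27 + 3·39 = 149
Change in J: 149 − 218 = -69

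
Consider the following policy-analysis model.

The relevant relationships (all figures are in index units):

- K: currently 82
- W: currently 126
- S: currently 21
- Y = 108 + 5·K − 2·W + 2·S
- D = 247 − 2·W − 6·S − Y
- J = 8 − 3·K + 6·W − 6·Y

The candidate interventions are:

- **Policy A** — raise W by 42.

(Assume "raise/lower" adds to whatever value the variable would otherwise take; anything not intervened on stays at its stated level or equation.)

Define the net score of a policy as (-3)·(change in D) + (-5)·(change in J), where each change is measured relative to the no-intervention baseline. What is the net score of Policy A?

Baseline:
  K = 82
  W = 126
  S = 21
  Y = 108 + 5·82 − 2·126 + 2·21 = 308
  D = 247 − 2·126 − 6·21 − 308 = -439
  J = 8 − 3·82 + 6·126 − 6·308 = -1330
Policy A (W + 42):
  K = 82
  W = 126 + 42 = 168
  S = 21
  Y = 108 + 5·82 − 2·168 + 2·21 = 224
  D = 247 − 2·168 − 6·21 − 224 = -439
  J = 8 − 3·82 + 6·168 − 6·224 = -574
ΔD = -439 − (-439) = 0; ΔJ = -574 − (-1330) = 756
Score = (-3)·0 + (-5)·756 = -3780

-3780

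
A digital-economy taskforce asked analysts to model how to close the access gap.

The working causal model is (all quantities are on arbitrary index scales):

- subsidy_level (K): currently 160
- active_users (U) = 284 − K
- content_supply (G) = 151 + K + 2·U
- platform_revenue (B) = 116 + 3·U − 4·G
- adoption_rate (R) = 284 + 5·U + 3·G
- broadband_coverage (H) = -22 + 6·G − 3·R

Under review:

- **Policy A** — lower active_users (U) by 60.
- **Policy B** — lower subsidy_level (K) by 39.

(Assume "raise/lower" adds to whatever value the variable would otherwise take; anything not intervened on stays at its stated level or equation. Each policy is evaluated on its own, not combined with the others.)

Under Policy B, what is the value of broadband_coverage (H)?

-5113

Policy B (K − 39):
  K = 160 − 39 = 121
  U = 284 − 121 = 163
  G = 151 + 121 + 2·163 = 598
  R = 284 + 5·163 + 3·598 = 2893
  H = -22 + 6·598 − 3·2893 = -5113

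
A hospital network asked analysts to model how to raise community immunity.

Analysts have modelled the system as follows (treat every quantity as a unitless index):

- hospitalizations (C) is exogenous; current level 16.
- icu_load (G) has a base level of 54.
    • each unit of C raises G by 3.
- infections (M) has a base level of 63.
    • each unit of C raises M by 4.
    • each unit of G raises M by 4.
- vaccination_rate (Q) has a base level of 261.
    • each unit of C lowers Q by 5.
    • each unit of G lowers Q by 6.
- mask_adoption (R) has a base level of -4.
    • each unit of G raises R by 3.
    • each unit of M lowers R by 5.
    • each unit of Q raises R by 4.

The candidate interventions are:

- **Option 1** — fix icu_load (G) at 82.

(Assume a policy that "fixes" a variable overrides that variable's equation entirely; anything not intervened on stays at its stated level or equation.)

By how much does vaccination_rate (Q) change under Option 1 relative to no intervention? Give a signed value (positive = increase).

Baseline:
  C = 16
  G = 54 + 3·16 = 102
  Q = 261 − 5·16 − 6·102 = -431
Option 1 (G := 82):
  C = 16
  G = 82
  Q = 261 − 5·16 − 6·82 = -311
Change in Q: -311 − (-431) = 120

120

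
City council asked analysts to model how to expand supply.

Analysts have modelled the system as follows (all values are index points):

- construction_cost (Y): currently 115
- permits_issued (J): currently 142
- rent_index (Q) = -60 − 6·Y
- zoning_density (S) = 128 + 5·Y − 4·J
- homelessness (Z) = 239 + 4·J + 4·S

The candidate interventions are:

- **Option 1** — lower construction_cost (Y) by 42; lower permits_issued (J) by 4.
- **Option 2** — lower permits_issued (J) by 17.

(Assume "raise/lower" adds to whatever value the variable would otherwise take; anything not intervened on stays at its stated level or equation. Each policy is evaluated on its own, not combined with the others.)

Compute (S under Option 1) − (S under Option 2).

-262

Option 1 (Y − 42, J − 4):
  Y = 115 − 42 = 73
  J = 142 − 4 = 138
  S = 128 + 5·73 − 4·138 = -59
Option 2 (J − 17):
  Y = 115
  J = 142 − 17 = 125
  S = 128 + 5·115 − 4·125 = 203
S: -59 − 203 = -262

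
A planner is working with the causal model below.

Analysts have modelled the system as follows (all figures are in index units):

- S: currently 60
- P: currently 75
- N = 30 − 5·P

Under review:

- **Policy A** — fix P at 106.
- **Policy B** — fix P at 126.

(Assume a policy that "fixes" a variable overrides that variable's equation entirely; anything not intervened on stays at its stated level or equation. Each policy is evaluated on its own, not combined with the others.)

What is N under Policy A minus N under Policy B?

Policy A (P := 106):
  P = 106
  N = 30 − 5·106 = -500
Policy B (P := 126):
  P = 126
  N = 30 − 5·126 = -600
N: -500 − (-600) = 100

100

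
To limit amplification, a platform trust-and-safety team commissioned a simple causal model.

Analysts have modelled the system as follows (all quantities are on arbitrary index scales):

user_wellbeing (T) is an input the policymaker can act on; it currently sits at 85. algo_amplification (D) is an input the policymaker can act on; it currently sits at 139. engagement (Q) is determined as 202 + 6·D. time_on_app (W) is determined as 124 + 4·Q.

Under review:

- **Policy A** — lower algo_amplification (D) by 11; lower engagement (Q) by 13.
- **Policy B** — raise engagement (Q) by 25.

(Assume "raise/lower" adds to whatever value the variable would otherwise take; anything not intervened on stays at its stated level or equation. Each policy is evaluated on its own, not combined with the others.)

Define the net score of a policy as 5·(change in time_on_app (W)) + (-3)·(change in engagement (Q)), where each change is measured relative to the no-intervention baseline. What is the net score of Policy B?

Baseline:
  D = 139
  Q = 202 + 6·139 = 1036
  W = 124 + 4·1036 = 4268
Policy B (Q + 25):
  D = 139
  Q = 202 + 6·139 (+25 from intervention) = 1061
  W = 124 + 4·1061 = 4368
ΔW = 4368 − 4268 = 100; ΔQ = 1061 − 1036 = 25
Score = 5·100 + (-3)·25 = 425

425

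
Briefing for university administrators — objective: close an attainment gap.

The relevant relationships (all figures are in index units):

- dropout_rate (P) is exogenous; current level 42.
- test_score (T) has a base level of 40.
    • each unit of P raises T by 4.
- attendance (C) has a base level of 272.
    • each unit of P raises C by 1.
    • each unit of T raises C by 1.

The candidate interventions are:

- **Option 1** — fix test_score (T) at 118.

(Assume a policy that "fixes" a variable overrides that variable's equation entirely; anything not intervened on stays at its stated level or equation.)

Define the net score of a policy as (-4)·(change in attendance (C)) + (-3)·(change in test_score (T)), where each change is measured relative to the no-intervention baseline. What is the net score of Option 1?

630

Baseline:
  P = 42
  T = 40 + 4·42 = 208
  C = 272 + 42 + 208 = 522
Option 1 (T := 118):
  P = 42
  T = 118
  C = 272 + 42 + 118 = 432
ΔC = 432 − 522 = -90; ΔT = 118 − 208 = -90
Score = (-4)·(-90) + (-3)·(-90) = 630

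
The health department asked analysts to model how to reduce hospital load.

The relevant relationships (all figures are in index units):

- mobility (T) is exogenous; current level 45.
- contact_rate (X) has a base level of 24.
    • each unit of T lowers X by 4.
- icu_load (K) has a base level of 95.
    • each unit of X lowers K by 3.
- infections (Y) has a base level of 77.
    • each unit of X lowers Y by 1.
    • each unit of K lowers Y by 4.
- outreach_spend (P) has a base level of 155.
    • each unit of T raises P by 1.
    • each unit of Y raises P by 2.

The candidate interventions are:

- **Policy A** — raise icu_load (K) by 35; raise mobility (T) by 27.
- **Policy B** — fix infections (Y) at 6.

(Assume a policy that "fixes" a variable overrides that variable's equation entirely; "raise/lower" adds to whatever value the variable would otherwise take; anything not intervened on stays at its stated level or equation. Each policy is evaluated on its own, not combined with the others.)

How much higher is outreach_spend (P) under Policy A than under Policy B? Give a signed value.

-6679

Policy A (K + 35, T + 27):
  T = 45 + 27 = 72
  X = 24 − 4·72 = -264
  K = 95 − 3·(-264) (+35 from intervention) = 922
  Y = 77 − (-264) − 4·922 = -3347
  P = 155 + 72 + 2·(-3347) = -6467
Policy B (Y := 6):
  T = 45
  X = 24 − 4·45 = -156
  K = 95 − 3·(-156) = 563
  Y = 6
  P = 155 + 45 + 2·6 = 212
P: -6467 − 212 = -6679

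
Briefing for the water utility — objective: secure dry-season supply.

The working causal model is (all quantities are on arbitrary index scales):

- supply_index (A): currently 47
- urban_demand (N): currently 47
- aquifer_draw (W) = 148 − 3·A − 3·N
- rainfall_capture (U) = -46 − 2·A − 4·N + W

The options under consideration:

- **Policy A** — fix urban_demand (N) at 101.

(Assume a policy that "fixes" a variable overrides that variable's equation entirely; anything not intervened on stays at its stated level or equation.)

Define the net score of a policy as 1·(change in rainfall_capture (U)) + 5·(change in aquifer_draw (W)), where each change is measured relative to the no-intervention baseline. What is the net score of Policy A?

Baseline:
  A = 47
  N = 47
  W = 148 − 3·47 − 3·47 = -134
  U = -46 − 2·47 − 4·47 + (-134) = -462
Policy A (N := 101):
  A = 47
  N = 101
  W = 148 − 3·47 − 3·101 = -296
  U = -46 − 2·47 − 4·101 + (-296) = -840
ΔU = -840 − (-462) = -378; ΔW = -296 − (-134) = -162
Score = 1·(-378) + 5·(-162) = -1188

-1188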